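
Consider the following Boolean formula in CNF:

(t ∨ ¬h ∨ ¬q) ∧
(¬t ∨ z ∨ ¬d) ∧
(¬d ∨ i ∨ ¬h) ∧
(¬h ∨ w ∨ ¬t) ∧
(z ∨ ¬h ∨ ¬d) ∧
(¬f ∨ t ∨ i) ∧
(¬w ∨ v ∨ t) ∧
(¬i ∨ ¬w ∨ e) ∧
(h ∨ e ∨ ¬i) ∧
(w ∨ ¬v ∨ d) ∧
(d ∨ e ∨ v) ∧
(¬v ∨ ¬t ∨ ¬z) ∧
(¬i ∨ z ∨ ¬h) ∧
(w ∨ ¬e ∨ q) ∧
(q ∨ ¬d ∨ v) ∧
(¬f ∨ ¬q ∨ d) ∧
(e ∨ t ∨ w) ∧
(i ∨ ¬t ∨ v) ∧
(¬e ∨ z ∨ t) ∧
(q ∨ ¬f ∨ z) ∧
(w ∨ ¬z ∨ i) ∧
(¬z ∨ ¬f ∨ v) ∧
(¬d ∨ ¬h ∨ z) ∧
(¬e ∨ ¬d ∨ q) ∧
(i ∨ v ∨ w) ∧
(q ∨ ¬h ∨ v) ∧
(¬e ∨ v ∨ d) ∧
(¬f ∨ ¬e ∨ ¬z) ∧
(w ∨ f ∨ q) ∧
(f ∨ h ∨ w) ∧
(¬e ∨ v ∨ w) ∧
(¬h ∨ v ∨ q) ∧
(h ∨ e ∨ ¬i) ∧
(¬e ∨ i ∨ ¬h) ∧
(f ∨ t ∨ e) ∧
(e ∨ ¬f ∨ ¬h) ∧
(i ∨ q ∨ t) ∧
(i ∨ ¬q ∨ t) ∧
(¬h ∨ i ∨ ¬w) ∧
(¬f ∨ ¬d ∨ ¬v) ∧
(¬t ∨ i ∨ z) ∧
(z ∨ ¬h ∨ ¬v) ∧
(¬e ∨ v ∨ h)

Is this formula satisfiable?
Yes

Yes, the formula is satisfiable.

One satisfying assignment is: i=True, t=True, z=True, w=True, v=False, q=True, h=True, e=True, f=False, d=True

Verification: With this assignment, all 43 clauses evaluate to true.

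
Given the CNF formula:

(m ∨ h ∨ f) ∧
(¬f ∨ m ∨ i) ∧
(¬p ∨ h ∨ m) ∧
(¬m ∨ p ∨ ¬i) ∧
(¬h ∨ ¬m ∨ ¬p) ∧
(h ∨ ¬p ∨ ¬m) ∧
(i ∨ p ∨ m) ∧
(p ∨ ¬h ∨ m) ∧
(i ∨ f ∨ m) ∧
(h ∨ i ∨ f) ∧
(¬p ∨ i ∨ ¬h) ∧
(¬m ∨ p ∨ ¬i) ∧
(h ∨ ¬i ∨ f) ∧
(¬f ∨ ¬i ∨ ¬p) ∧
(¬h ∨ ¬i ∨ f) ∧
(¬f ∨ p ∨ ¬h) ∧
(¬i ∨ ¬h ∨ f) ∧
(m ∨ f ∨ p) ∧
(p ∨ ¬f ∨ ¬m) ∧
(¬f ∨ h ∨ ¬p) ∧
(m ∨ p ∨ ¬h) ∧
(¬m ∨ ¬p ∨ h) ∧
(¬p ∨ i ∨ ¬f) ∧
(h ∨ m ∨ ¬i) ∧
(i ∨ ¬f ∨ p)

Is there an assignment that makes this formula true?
Yes

Yes, the formula is satisfiable.

One satisfying assignment is: m=True, p=False, h=True, f=False, i=False

Verification: With this assignment, all 25 clauses evaluate to true.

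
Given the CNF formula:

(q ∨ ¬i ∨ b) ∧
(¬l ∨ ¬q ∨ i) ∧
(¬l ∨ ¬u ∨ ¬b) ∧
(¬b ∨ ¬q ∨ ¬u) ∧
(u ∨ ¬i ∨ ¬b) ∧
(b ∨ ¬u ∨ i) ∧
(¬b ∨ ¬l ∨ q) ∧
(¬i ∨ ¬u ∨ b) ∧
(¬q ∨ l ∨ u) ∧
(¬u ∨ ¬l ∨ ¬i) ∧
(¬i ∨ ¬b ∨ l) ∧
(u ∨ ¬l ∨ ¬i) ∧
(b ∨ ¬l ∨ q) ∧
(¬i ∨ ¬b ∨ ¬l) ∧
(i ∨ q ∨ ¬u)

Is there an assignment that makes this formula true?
Yes

Yes, the formula is satisfiable.

One satisfying assignment is: l=False, u=False, b=False, i=False, q=False

Verification: With this assignment, all 15 clauses evaluate to true.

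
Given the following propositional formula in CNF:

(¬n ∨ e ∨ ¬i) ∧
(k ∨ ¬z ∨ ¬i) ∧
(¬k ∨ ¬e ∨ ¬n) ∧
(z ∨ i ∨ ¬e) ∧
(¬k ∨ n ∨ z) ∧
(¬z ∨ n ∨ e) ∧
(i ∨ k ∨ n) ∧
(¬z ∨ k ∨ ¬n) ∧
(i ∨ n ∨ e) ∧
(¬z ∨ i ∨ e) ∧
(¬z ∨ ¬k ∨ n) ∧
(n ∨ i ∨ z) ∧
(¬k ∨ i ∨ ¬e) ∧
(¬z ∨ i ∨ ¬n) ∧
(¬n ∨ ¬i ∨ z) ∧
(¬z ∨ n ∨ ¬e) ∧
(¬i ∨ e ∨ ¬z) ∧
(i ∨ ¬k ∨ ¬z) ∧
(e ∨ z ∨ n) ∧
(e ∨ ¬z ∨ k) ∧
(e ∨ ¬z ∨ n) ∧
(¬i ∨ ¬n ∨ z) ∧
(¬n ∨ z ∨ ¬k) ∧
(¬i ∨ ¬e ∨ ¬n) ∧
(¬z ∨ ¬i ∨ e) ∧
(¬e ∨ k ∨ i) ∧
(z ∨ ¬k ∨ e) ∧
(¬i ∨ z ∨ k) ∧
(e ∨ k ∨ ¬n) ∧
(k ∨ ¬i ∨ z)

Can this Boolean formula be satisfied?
No

No, the formula is not satisfiable.

No assignment of truth values to the variables can make all 30 clauses true simultaneously.

The formula is UNSAT (unsatisfiable).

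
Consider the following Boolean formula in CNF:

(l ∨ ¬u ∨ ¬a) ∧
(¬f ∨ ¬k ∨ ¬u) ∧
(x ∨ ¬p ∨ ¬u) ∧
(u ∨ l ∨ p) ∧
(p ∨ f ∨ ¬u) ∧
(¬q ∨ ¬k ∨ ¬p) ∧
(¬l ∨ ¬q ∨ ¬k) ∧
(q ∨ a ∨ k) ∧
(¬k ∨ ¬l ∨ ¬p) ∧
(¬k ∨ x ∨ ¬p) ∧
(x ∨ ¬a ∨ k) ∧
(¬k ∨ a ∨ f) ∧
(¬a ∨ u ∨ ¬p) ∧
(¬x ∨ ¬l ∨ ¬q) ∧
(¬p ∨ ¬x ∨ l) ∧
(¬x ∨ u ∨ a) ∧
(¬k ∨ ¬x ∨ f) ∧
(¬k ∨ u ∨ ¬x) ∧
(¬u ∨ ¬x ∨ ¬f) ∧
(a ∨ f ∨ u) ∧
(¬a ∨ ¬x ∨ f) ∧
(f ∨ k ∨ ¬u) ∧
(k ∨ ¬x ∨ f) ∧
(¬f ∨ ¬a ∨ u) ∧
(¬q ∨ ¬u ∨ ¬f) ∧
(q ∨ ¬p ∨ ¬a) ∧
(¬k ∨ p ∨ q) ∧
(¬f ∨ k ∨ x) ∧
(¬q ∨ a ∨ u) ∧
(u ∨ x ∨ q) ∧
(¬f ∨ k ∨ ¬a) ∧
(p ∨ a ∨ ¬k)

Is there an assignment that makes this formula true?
No

No, the formula is not satisfiable.

No assignment of truth values to the variables can make all 32 clauses true simultaneously.

The formula is UNSAT (unsatisfiable).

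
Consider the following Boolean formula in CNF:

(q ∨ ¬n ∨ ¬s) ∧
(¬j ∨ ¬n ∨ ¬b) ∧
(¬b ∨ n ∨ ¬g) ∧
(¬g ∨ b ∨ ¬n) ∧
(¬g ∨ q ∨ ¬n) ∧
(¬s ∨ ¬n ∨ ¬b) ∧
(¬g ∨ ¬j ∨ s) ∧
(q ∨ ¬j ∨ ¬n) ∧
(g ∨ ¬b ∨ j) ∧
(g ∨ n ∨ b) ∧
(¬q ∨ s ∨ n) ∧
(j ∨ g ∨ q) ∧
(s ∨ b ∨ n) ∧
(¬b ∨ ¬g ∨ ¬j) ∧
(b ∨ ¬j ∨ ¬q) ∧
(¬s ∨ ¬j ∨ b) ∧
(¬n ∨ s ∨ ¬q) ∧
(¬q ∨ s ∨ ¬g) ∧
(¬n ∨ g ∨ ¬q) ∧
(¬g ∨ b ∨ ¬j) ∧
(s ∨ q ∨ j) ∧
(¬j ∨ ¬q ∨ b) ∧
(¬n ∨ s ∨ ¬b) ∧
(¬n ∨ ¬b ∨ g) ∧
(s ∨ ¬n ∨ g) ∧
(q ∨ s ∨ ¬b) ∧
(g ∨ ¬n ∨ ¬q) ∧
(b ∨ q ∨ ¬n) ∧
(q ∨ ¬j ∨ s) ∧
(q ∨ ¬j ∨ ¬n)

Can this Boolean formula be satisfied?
Yes

Yes, the formula is satisfiable.

One satisfying assignment is: q=False, g=True, j=False, s=True, n=False, b=False

Verification: With this assignment, all 30 clauses evaluate to true.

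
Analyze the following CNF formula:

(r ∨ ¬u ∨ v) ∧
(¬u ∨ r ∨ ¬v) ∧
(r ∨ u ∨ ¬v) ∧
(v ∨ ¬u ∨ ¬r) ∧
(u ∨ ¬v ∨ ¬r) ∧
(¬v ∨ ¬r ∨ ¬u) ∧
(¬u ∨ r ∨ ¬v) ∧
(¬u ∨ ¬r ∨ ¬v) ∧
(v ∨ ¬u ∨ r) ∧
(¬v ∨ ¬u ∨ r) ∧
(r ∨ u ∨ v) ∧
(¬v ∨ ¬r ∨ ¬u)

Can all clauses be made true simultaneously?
Yes

Yes, the formula is satisfiable.

One satisfying assignment is: r=True, v=False, u=False

Verification: With this assignment, all 12 clauses evaluate to true.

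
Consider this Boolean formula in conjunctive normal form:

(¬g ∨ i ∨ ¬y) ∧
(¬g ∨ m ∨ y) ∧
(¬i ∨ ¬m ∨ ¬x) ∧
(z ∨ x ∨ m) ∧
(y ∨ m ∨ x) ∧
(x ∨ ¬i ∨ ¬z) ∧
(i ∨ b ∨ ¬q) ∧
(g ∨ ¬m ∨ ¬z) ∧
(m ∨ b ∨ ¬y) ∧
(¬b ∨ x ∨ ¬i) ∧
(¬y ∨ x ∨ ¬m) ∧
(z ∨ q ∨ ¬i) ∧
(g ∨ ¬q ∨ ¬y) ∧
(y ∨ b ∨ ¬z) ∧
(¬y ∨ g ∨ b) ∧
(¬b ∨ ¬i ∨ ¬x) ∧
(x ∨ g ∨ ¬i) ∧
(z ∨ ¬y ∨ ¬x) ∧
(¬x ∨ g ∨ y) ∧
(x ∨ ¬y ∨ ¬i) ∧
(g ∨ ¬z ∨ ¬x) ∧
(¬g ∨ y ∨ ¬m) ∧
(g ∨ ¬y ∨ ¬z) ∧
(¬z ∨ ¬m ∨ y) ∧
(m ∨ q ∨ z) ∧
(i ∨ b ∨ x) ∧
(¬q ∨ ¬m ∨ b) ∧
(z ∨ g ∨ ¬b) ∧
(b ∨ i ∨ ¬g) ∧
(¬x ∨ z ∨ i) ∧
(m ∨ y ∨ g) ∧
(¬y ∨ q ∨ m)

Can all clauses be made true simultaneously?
No

No, the formula is not satisfiable.

No assignment of truth values to the variables can make all 32 clauses true simultaneously.

The formula is UNSAT (unsatisfiable).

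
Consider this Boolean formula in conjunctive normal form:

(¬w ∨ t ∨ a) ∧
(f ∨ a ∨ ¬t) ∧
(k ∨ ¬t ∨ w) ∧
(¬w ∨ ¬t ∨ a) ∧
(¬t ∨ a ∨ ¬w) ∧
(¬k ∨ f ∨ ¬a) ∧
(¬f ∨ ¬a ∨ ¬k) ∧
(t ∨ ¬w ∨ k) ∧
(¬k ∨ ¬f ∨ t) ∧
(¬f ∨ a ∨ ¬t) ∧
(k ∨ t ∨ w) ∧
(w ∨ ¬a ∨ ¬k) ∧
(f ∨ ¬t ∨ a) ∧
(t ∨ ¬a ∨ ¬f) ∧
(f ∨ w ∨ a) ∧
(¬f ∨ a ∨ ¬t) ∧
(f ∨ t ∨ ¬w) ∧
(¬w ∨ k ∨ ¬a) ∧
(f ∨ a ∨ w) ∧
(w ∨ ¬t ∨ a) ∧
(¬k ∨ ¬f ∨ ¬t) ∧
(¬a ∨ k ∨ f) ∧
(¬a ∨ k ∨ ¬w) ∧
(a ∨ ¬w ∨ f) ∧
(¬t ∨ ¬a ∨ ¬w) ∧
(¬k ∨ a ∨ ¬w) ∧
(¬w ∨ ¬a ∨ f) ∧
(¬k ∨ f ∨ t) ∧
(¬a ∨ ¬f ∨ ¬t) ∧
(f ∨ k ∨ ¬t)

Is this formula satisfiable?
No

No, the formula is not satisfiable.

No assignment of truth values to the variables can make all 30 clauses true simultaneously.

The formula is UNSAT (unsatisfiable).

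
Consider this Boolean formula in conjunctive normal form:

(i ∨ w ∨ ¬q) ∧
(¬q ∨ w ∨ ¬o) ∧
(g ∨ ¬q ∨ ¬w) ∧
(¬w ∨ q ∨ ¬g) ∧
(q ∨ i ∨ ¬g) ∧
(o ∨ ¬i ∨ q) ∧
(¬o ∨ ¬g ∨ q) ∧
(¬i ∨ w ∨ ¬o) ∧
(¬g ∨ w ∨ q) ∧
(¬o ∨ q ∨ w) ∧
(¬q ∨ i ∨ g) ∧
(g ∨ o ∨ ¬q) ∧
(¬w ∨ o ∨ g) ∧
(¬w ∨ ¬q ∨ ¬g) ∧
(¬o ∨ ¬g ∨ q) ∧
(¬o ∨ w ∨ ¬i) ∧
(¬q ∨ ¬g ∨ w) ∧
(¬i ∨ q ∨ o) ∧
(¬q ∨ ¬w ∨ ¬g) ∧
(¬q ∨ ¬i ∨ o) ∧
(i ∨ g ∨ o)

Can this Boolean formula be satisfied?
Yes

Yes, the formula is satisfiable.

One satisfying assignment is: g=False, q=False, w=True, o=True, i=False

Verification: With this assignment, all 21 clauses evaluate to true.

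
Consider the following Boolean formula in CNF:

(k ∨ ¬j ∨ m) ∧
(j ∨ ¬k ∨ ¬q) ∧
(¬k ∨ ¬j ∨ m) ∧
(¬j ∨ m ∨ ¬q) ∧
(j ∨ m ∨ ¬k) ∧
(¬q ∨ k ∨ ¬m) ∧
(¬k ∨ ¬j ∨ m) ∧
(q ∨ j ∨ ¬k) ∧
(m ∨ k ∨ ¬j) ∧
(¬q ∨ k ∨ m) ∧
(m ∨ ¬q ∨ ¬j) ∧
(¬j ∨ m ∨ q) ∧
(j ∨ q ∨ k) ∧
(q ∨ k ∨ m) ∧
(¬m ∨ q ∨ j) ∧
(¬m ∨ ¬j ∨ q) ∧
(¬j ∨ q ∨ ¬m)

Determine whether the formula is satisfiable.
Yes

Yes, the formula is satisfiable.

One satisfying assignment is: q=True, k=True, m=True, j=True

Verification: With this assignment, all 17 clauses evaluate to true.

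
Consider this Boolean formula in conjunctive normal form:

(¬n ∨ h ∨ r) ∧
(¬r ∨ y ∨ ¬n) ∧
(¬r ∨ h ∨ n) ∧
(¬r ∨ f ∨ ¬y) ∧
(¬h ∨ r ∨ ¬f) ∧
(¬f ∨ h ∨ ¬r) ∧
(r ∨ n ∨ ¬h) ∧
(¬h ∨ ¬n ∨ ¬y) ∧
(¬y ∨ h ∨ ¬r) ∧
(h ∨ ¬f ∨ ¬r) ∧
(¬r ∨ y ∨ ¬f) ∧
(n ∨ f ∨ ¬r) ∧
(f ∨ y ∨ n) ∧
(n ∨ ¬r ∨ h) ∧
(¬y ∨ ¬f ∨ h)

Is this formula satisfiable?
Yes

Yes, the formula is satisfiable.

One satisfying assignment is: f=False, r=False, y=True, n=False, h=False

Verification: With this assignment, all 15 clauses evaluate to true.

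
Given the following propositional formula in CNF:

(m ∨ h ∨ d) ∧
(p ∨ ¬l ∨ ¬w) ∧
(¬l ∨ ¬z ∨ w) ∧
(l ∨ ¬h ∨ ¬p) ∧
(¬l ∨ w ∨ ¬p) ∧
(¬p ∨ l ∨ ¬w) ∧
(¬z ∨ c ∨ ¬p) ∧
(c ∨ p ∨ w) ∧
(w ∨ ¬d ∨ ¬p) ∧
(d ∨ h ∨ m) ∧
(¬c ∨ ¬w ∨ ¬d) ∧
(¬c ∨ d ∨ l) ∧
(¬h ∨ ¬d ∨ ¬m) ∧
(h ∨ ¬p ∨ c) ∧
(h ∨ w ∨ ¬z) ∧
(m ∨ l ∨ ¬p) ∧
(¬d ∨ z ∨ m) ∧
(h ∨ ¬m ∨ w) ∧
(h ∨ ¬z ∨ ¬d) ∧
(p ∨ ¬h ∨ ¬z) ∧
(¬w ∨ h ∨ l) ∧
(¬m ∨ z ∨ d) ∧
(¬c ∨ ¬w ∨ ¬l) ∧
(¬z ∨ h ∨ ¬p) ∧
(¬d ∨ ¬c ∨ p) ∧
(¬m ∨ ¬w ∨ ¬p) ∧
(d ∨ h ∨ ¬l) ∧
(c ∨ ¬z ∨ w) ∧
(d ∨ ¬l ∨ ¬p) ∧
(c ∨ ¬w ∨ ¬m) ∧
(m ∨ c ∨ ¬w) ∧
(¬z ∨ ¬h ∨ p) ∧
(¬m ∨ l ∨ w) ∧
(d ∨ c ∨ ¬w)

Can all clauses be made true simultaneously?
Yes

Yes, the formula is satisfiable.

One satisfying assignment is: h=True, z=False, m=False, c=True, l=True, w=False, d=False, p=False

Verification: With this assignment, all 34 clauses evaluate to true.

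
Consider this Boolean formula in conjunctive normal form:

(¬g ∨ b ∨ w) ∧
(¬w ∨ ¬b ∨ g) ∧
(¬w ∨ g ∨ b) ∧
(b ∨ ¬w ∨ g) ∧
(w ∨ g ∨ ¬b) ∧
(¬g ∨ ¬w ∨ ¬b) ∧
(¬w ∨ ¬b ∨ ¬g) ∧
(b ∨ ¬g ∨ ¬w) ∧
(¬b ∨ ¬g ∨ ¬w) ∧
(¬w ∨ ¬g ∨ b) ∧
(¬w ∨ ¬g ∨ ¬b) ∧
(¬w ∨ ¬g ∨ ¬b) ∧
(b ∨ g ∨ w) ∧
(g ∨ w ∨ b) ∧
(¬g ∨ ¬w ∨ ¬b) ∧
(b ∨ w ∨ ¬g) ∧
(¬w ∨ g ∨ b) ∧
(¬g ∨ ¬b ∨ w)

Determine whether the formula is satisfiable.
No

No, the formula is not satisfiable.

No assignment of truth values to the variables can make all 18 clauses true simultaneously.

The formula is UNSAT (unsatisfiable).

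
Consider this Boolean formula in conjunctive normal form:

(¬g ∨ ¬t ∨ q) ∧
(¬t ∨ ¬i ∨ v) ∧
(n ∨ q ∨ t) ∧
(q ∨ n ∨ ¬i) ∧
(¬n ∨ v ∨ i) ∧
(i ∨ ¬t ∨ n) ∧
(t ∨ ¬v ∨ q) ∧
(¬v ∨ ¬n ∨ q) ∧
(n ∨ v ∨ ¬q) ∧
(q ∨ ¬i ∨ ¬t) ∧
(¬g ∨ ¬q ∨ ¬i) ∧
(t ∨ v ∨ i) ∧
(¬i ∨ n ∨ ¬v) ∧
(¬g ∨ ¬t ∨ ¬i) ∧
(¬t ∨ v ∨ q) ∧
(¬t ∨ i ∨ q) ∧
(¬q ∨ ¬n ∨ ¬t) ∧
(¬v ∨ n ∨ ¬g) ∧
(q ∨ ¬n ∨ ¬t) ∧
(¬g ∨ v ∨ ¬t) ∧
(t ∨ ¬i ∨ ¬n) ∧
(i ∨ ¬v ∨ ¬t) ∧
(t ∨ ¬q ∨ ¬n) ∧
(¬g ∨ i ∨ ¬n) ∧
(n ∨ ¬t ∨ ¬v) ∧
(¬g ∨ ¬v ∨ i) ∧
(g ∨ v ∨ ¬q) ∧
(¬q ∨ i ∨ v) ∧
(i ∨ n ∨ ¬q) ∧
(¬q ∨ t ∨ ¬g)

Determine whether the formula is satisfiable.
No

No, the formula is not satisfiable.

No assignment of truth values to the variables can make all 30 clauses true simultaneously.

The formula is UNSAT (unsatisfiable).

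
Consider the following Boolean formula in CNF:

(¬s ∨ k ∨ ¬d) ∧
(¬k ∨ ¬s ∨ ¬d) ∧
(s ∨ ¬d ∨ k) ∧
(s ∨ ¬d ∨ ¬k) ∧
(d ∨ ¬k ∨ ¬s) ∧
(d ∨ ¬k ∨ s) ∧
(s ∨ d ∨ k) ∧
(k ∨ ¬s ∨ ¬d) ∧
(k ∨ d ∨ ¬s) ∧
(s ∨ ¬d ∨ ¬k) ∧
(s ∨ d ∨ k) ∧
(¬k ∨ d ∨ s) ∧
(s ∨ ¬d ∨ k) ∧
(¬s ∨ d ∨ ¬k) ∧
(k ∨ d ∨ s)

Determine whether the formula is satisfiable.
No

No, the formula is not satisfiable.

No assignment of truth values to the variables can make all 15 clauses true simultaneously.

The formula is UNSAT (unsatisfiable).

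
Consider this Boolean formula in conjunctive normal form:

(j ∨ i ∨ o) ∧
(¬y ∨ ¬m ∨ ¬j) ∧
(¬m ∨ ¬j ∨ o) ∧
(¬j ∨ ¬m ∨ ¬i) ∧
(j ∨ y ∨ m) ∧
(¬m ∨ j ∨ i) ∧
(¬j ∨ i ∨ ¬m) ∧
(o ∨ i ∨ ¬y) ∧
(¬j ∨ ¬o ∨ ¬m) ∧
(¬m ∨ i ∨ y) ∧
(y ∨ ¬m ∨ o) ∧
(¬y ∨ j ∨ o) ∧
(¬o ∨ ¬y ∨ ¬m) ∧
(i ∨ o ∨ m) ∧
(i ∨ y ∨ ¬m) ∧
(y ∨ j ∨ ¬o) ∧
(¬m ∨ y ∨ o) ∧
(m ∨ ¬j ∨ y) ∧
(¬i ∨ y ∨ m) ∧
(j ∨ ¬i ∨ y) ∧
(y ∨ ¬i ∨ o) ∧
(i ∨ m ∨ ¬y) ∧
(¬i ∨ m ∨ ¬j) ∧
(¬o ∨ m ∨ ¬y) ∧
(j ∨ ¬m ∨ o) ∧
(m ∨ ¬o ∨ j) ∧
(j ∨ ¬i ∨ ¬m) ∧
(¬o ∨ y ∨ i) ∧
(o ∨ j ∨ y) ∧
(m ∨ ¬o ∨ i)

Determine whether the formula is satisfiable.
No

No, the formula is not satisfiable.

No assignment of truth values to the variables can make all 30 clauses true simultaneously.

The formula is UNSAT (unsatisfiable).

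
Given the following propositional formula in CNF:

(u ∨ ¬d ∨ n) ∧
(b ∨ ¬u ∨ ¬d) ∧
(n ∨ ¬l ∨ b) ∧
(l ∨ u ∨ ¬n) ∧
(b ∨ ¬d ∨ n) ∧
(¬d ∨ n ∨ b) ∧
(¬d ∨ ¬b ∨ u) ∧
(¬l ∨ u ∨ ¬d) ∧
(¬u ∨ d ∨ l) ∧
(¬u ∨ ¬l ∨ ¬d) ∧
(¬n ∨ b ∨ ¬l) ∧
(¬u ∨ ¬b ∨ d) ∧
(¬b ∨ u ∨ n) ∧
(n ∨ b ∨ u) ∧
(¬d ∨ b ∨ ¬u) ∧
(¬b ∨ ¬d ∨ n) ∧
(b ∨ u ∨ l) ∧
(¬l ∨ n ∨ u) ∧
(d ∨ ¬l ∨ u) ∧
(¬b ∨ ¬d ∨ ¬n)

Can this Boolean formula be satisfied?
No

No, the formula is not satisfiable.

No assignment of truth values to the variables can make all 20 clauses true simultaneously.

The formula is UNSAT (unsatisfiable).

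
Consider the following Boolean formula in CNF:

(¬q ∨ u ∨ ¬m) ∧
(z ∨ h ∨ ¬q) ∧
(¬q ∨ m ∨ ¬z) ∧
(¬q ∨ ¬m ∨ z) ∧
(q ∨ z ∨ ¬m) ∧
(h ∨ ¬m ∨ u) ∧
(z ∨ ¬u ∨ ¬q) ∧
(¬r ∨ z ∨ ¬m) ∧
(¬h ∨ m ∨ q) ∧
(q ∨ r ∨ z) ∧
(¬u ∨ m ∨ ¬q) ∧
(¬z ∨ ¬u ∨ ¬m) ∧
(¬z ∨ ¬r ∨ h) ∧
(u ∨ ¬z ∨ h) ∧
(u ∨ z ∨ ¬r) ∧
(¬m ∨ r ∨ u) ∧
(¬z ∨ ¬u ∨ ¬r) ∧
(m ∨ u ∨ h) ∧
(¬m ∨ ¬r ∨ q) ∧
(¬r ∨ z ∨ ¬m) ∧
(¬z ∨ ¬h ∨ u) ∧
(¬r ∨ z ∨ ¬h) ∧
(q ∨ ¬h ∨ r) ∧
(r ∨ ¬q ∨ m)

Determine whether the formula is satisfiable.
Yes

Yes, the formula is satisfiable.

One satisfying assignment is: q=False, h=False, m=False, r=True, u=True, z=False

Verification: With this assignment, all 24 clauses evaluate to true.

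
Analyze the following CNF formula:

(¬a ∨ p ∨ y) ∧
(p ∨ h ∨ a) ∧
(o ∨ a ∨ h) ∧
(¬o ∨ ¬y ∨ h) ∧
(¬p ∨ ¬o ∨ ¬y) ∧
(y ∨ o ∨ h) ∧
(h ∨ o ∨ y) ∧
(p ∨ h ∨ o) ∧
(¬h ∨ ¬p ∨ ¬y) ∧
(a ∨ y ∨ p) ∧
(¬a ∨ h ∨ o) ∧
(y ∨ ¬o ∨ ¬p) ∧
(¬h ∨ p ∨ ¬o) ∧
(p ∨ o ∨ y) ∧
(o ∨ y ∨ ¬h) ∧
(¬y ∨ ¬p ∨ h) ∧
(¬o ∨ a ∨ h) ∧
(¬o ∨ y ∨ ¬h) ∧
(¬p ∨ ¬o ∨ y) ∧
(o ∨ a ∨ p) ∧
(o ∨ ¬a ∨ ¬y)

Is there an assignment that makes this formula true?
No

No, the formula is not satisfiable.

No assignment of truth values to the variables can make all 21 clauses true simultaneously.

The formula is UNSAT (unsatisfiable).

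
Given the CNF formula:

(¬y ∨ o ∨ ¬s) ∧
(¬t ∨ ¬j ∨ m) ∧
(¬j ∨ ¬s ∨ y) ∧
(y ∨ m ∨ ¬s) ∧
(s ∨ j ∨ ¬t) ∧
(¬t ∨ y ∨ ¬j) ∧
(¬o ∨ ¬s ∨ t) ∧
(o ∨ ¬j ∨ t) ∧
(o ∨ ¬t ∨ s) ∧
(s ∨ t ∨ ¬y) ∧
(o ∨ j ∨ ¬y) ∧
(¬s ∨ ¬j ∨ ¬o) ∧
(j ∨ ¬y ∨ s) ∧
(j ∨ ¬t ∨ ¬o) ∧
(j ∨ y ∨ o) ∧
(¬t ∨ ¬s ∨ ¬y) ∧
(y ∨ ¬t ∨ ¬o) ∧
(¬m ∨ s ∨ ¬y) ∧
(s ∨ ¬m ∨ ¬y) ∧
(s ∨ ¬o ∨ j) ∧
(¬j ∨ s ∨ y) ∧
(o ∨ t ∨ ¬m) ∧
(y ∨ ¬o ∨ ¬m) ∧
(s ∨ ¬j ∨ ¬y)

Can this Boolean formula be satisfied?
No

No, the formula is not satisfiable.

No assignment of truth values to the variables can make all 24 clauses true simultaneously.

The formula is UNSAT (unsatisfiable).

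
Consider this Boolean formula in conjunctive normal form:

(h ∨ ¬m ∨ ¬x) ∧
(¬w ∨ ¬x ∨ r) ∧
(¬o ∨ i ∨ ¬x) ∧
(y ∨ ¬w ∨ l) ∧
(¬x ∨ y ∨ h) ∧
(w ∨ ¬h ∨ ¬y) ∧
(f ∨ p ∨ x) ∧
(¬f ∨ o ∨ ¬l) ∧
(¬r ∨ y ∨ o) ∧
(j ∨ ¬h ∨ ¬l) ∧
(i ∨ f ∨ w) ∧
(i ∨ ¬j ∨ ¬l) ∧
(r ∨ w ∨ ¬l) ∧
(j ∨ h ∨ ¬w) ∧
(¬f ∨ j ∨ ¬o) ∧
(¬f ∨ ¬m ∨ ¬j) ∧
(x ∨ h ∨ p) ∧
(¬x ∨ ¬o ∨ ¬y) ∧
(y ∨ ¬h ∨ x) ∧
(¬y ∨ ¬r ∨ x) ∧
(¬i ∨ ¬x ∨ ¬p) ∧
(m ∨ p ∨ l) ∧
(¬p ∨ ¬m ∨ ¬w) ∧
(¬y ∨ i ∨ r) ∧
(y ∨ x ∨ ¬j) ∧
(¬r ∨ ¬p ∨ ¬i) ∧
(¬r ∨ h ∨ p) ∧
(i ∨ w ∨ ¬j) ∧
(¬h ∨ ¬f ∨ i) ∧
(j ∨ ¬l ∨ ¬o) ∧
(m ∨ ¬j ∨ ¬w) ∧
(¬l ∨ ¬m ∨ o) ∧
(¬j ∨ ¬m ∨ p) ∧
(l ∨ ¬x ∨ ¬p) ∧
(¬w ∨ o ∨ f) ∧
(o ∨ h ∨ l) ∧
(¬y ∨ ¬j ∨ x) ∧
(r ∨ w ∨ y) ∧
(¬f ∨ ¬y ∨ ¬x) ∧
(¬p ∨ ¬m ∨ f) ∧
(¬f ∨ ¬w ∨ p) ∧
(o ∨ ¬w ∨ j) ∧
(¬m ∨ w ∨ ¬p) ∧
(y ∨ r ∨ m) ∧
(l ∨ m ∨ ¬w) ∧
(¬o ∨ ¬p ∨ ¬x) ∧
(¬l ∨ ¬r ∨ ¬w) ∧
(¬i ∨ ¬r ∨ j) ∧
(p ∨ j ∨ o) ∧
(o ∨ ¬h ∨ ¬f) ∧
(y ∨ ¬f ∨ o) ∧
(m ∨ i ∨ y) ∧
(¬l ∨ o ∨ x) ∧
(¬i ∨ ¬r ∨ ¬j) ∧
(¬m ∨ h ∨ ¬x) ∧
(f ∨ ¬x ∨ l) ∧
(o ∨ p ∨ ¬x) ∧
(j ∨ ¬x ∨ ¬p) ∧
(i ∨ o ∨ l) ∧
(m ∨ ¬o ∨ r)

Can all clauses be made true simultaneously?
No

No, the formula is not satisfiable.

No assignment of truth values to the variables can make all 60 clauses true simultaneously.

The formula is UNSAT (unsatisfiable).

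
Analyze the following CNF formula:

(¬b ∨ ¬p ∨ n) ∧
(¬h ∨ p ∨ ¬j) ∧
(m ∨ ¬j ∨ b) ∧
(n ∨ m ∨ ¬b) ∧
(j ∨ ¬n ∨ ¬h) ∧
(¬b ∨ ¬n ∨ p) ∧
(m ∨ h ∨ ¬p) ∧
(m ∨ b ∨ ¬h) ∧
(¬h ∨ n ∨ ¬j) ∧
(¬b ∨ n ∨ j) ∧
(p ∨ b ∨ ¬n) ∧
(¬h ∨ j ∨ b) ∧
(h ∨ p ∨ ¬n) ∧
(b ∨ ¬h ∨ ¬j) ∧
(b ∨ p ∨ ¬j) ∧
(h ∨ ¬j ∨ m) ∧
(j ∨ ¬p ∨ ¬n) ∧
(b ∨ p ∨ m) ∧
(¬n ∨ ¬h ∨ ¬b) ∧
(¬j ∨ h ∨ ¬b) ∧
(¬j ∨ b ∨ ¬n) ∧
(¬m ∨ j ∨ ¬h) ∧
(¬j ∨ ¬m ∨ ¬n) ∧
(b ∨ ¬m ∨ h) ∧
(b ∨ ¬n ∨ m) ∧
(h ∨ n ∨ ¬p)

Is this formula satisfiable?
No

No, the formula is not satisfiable.

No assignment of truth values to the variables can make all 26 clauses true simultaneously.

The formula is UNSAT (unsatisfiable).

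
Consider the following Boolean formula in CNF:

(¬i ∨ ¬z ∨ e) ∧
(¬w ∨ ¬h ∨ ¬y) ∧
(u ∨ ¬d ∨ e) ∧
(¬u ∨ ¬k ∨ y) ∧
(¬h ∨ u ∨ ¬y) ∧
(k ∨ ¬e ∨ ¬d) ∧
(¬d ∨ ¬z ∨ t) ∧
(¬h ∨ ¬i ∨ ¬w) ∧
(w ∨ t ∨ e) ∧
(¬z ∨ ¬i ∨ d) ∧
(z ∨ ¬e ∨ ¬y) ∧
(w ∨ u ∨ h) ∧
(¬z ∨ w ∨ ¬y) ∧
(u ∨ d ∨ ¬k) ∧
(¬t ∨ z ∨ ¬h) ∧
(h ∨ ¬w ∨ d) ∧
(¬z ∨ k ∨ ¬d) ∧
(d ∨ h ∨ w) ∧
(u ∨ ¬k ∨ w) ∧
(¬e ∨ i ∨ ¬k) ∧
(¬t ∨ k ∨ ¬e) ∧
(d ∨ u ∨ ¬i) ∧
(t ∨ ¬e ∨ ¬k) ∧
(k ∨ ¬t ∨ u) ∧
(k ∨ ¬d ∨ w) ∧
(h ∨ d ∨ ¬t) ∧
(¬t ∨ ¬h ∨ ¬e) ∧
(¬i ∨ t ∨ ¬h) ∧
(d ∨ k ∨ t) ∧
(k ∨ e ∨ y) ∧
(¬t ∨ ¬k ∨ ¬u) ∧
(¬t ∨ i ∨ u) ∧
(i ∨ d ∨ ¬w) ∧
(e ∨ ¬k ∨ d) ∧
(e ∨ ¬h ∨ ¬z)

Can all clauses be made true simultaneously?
Yes

Yes, the formula is satisfiable.

One satisfying assignment is: h=False, e=True, t=True, i=True, z=True, y=False, k=True, w=True, u=False, d=True

Verification: With this assignment, all 35 clauses evaluate to true.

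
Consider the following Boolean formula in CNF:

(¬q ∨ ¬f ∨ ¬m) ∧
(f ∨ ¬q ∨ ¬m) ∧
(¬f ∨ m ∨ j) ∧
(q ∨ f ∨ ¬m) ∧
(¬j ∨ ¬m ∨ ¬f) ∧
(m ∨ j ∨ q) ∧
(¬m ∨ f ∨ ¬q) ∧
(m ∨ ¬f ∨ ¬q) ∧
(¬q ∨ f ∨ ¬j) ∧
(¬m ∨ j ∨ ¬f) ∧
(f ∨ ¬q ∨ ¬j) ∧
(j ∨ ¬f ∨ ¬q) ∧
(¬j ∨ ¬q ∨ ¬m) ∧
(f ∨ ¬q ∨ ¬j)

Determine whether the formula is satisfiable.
Yes

Yes, the formula is satisfiable.

One satisfying assignment is: j=False, f=False, q=True, m=False

Verification: With this assignment, all 14 clauses evaluate to true.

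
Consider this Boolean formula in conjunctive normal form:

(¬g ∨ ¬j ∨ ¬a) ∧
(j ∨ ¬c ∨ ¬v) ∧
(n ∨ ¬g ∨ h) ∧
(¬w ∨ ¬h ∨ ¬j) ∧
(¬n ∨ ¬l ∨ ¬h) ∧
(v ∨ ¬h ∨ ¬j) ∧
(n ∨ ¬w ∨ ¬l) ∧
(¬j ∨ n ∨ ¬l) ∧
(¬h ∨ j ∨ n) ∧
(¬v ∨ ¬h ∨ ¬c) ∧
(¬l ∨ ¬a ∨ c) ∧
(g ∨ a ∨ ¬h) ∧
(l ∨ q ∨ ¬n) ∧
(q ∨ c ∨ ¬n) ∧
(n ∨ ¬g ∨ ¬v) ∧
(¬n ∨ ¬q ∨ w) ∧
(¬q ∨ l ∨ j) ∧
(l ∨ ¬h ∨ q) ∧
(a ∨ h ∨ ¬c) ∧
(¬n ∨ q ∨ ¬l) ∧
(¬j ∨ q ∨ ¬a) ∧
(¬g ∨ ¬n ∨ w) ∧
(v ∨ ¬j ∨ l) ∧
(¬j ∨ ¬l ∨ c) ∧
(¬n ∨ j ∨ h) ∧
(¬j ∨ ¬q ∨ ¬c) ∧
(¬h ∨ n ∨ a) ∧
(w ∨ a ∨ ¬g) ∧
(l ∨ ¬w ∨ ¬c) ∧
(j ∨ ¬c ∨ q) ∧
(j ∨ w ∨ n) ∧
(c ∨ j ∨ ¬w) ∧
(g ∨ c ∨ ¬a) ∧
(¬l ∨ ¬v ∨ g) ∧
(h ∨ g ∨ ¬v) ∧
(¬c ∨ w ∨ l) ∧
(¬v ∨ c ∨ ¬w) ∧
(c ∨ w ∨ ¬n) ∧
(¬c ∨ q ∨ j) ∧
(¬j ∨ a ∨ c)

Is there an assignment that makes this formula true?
No

No, the formula is not satisfiable.

No assignment of truth values to the variables can make all 40 clauses true simultaneously.

The formula is UNSAT (unsatisfiable).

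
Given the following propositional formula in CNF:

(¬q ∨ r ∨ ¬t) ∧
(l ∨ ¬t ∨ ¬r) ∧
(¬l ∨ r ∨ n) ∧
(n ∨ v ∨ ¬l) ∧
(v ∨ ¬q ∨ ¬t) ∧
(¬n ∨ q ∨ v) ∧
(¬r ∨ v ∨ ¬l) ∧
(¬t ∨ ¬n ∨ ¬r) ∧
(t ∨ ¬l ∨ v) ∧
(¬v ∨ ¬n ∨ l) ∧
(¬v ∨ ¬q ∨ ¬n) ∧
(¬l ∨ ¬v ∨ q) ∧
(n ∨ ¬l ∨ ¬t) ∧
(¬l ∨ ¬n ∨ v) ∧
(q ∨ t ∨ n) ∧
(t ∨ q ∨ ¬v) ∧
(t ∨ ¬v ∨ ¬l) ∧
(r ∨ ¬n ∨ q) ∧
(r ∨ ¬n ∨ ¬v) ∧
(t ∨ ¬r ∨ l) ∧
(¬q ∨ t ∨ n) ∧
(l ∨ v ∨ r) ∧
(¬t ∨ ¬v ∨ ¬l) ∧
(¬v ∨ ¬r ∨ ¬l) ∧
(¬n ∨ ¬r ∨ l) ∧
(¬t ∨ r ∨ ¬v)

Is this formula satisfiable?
No

No, the formula is not satisfiable.

No assignment of truth values to the variables can make all 26 clauses true simultaneously.

The formula is UNSAT (unsatisfiable).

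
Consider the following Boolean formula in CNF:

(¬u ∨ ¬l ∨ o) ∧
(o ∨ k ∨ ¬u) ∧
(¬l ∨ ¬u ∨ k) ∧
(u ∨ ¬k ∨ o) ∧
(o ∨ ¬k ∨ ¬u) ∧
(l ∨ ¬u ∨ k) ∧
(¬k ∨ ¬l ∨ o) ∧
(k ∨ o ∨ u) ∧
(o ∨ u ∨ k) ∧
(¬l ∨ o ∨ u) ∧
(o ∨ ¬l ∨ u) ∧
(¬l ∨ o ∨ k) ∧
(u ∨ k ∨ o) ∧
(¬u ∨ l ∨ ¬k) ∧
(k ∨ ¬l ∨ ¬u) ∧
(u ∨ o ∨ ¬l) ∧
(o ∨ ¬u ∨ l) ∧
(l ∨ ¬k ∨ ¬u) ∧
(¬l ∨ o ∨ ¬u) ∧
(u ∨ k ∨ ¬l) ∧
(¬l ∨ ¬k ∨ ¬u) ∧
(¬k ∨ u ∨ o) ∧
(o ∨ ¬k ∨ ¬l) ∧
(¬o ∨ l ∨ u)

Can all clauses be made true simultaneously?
Yes

Yes, the formula is satisfiable.

One satisfying assignment is: o=True, k=True, u=False, l=True

Verification: With this assignment, all 24 clauses evaluate to true.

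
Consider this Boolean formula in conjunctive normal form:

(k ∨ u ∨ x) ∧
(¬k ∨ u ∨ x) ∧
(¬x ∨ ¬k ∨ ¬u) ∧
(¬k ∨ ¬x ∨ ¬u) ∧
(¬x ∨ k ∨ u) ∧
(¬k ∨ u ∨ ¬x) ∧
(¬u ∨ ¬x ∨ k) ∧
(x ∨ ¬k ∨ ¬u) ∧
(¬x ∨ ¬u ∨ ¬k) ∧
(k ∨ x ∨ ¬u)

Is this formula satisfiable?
No

No, the formula is not satisfiable.

No assignment of truth values to the variables can make all 10 clauses true simultaneously.

The formula is UNSAT (unsatisfiable).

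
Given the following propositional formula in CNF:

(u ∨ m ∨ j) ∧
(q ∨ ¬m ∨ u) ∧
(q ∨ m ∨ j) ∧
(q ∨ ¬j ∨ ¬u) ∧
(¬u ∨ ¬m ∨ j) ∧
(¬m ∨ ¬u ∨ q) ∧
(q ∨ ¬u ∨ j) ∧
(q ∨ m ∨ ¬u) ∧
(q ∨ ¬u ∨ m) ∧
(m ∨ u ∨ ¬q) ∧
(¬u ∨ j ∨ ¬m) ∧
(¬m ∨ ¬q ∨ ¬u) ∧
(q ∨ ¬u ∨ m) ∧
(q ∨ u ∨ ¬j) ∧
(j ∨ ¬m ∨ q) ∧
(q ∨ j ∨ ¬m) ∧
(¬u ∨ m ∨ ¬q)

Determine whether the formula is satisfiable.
Yes

Yes, the formula is satisfiable.

One satisfying assignment is: u=False, q=True, j=True, m=True

Verification: With this assignment, all 17 clauses evaluate to true.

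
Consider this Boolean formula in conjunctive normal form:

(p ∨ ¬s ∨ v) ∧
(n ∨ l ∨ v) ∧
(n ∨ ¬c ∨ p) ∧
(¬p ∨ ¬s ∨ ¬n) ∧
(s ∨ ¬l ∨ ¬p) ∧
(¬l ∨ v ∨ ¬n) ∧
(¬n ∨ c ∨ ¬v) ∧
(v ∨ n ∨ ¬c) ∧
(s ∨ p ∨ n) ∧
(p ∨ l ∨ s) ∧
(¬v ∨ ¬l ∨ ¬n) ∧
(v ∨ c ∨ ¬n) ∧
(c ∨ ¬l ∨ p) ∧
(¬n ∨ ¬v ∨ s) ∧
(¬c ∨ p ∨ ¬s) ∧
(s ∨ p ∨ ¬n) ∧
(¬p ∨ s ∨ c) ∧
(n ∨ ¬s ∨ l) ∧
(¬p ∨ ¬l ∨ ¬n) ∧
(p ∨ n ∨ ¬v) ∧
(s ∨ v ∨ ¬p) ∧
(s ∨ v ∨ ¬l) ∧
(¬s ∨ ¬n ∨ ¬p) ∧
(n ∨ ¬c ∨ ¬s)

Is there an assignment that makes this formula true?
Yes

Yes, the formula is satisfiable.

One satisfying assignment is: v=False, p=True, l=True, n=False, s=True, c=False

Verification: With this assignment, all 24 clauses evaluate to true.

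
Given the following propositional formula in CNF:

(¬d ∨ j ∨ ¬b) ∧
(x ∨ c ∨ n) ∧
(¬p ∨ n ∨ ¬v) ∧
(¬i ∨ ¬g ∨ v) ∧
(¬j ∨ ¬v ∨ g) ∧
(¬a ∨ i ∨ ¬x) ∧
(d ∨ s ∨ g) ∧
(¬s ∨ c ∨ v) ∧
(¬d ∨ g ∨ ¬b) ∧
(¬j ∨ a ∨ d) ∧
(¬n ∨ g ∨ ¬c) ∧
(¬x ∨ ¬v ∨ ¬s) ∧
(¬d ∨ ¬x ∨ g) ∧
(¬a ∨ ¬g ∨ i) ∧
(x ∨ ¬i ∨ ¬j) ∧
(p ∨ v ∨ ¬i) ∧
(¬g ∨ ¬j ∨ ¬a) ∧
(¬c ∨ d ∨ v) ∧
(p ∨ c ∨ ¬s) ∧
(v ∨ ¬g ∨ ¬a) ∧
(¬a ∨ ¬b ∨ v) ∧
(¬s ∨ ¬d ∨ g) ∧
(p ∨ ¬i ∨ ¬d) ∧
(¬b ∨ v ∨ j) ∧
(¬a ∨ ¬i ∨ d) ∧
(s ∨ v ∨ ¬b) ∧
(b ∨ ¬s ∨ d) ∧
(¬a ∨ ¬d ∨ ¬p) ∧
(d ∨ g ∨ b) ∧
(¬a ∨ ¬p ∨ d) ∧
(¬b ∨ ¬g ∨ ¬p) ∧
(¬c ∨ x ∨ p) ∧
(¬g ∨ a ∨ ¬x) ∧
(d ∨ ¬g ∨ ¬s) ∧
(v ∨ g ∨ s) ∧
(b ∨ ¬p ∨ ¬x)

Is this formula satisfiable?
Yes

Yes, the formula is satisfiable.

One satisfying assignment is: p=False, n=True, d=True, c=False, x=False, g=False, j=False, s=False, i=False, b=False, v=True, a=False

Verification: With this assignment, all 36 clauses evaluate to true.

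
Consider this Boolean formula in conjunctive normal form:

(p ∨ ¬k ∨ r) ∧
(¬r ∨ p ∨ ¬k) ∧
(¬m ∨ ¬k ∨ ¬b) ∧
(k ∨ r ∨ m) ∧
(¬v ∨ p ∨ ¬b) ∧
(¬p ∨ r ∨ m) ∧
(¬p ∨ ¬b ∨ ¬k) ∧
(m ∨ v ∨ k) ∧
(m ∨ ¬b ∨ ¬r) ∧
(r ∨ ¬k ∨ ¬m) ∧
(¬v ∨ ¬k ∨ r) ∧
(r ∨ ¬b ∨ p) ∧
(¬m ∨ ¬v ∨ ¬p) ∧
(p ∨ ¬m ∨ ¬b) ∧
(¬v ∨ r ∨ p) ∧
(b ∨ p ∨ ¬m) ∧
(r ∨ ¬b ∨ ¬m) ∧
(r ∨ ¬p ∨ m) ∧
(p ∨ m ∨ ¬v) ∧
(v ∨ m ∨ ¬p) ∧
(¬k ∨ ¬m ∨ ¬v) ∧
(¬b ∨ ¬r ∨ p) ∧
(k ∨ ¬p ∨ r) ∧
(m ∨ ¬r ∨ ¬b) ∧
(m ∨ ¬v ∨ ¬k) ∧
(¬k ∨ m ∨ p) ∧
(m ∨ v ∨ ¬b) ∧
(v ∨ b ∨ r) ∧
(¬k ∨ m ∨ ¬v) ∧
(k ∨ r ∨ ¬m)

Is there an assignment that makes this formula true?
Yes

Yes, the formula is satisfiable.

One satisfying assignment is: v=False, b=False, m=True, r=True, k=False, p=True

Verification: With this assignment, all 30 clauses evaluate to true.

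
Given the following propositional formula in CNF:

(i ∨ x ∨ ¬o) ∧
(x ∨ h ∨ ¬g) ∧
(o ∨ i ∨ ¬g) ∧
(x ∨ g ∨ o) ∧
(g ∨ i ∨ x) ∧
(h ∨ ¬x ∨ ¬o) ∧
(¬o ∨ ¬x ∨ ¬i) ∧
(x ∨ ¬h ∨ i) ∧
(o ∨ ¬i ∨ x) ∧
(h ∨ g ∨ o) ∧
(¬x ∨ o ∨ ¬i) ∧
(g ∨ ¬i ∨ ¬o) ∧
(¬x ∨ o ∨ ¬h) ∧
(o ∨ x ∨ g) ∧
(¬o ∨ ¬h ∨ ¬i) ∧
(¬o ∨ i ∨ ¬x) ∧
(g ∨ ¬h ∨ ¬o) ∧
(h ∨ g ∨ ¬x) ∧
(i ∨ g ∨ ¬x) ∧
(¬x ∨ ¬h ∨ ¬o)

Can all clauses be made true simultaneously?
No

No, the formula is not satisfiable.

No assignment of truth values to the variables can make all 20 clauses true simultaneously.

The formula is UNSAT (unsatisfiable).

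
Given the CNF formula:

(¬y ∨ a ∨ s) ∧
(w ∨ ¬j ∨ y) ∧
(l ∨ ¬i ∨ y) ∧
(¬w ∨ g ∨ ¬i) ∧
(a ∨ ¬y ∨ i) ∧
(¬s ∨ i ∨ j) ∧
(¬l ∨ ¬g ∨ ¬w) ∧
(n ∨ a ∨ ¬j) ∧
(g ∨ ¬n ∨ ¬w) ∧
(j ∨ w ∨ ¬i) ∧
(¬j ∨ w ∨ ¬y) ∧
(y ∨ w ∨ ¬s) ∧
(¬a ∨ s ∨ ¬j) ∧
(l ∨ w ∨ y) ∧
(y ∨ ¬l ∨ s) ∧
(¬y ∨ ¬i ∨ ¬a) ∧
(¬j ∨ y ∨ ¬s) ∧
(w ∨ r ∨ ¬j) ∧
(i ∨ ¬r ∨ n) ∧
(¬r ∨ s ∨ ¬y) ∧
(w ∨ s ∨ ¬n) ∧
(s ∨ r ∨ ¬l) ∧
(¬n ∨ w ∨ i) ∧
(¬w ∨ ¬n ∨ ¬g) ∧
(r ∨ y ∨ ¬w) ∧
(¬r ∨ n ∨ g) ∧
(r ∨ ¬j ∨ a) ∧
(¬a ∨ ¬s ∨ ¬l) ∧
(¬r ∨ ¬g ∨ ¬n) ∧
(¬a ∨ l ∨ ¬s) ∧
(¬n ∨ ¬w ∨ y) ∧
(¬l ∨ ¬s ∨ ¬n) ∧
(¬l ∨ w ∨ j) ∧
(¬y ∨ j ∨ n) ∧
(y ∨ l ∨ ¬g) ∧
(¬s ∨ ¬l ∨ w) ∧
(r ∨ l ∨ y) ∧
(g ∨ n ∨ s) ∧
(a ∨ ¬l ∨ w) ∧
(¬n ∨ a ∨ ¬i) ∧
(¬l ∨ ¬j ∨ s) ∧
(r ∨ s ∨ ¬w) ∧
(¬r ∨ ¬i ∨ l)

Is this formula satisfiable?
No

No, the formula is not satisfiable.

No assignment of truth values to the variables can make all 43 clauses true simultaneously.

The formula is UNSAT (unsatisfiable).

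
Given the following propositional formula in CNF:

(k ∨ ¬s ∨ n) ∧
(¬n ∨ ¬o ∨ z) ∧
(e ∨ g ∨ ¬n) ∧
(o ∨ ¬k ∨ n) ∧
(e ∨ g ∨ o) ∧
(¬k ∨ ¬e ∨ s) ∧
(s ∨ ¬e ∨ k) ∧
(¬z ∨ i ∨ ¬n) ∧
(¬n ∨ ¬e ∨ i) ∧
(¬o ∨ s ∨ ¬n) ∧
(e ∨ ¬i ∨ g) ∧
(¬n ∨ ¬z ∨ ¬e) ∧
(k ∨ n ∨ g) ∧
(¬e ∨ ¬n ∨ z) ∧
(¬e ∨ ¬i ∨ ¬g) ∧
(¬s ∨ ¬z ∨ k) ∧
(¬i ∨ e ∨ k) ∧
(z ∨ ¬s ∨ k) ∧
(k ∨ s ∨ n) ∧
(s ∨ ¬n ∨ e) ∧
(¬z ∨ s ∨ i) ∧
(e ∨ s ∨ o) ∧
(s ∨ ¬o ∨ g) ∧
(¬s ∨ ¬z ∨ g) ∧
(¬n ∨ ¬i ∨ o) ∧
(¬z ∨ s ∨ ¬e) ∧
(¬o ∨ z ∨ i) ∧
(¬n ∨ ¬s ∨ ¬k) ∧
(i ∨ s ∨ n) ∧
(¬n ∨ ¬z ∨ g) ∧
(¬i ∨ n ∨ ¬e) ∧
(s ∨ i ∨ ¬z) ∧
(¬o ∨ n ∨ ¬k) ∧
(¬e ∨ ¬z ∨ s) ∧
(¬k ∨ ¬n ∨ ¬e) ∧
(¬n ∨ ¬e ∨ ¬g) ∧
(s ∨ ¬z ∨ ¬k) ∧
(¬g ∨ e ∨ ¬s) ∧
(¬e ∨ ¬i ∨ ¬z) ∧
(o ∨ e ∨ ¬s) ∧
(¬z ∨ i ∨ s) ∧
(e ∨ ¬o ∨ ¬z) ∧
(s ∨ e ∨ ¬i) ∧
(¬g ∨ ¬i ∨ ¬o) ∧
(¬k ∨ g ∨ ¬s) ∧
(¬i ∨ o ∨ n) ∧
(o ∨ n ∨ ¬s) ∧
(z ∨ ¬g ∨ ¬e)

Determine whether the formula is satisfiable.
No

No, the formula is not satisfiable.

No assignment of truth values to the variables can make all 48 clauses true simultaneously.

The formula is UNSAT (unsatisfiable).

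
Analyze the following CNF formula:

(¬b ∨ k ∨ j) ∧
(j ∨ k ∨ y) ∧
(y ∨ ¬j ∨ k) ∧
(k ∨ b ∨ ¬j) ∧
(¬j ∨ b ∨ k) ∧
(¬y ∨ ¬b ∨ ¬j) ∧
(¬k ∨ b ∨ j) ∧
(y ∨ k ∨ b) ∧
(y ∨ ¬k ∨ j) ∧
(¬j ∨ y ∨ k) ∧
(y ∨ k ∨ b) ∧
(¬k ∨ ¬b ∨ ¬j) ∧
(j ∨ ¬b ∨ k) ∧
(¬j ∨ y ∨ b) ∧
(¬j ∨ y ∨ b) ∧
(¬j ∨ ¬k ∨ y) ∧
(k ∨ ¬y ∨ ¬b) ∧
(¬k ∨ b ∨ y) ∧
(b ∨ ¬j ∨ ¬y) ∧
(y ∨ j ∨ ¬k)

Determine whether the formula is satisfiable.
Yes

Yes, the formula is satisfiable.

One satisfying assignment is: j=False, b=True, k=True, y=True

Verification: With this assignment, all 20 clauses evaluate to true.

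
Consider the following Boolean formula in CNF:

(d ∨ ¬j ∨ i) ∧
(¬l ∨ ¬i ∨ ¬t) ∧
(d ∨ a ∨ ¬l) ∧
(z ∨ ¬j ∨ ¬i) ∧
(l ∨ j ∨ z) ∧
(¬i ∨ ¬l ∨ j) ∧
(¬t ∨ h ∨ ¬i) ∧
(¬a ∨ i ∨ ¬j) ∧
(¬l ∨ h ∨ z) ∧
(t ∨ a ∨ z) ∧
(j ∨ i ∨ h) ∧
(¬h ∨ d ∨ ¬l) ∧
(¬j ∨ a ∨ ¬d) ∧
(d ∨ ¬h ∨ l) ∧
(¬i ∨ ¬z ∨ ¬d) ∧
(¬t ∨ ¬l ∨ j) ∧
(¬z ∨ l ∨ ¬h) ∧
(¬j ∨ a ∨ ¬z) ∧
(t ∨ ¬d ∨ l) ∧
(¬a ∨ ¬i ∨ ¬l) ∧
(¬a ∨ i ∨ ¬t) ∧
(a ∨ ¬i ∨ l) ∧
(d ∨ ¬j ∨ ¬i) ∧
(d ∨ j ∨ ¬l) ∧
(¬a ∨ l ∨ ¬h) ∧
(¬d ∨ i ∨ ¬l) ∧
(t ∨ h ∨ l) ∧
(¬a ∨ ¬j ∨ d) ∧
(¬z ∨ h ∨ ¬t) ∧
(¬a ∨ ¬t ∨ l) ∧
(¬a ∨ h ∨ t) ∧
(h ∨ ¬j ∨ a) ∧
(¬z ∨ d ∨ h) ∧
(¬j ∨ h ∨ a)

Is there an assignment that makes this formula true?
No

No, the formula is not satisfiable.

No assignment of truth values to the variables can make all 34 clauses true simultaneously.

The formula is UNSAT (unsatisfiable).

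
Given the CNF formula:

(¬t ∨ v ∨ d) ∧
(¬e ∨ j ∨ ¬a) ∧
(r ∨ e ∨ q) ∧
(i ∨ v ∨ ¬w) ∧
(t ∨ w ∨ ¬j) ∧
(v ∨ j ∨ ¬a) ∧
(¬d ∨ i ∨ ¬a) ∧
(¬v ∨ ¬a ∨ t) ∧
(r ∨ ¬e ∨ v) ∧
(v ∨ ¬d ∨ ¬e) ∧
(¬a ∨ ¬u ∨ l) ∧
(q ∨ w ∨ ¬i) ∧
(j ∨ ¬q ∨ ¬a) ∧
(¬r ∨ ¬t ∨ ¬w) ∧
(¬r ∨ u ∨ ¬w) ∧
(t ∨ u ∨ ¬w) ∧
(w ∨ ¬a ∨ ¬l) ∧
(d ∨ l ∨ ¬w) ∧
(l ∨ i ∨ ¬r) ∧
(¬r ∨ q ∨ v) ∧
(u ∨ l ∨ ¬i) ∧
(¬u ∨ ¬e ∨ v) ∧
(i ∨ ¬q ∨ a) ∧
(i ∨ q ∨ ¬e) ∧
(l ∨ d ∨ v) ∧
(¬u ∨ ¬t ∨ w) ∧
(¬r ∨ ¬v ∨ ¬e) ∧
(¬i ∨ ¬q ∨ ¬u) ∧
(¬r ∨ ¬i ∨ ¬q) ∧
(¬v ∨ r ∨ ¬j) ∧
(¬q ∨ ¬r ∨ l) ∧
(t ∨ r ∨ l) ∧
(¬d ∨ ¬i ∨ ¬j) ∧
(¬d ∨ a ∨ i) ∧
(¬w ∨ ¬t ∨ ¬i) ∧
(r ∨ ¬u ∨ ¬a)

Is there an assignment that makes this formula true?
Yes

Yes, the formula is satisfiable.

One satisfying assignment is: e=False, u=False, l=True, a=False, q=True, i=True, r=False, v=True, d=False, t=True, w=False, j=False

Verification: With this assignment, all 36 clauses evaluate to true.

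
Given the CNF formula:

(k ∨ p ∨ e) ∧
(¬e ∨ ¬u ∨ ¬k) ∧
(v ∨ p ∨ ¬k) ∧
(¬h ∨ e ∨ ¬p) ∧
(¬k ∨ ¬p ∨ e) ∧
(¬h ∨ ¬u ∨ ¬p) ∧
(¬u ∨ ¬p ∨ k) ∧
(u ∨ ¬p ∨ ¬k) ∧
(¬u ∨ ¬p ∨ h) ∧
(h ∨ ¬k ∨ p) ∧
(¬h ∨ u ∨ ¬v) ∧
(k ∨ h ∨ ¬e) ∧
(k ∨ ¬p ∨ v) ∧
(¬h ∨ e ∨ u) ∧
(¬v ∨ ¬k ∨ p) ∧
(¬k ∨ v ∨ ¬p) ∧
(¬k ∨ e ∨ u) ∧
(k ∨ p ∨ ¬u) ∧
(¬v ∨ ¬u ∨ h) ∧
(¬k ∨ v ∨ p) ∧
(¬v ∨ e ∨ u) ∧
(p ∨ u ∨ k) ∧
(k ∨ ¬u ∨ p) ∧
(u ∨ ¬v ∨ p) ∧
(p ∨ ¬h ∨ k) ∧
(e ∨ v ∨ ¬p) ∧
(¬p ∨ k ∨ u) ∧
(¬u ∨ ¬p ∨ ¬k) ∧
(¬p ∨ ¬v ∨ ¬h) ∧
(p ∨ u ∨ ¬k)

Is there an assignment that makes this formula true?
No

No, the formula is not satisfiable.

No assignment of truth values to the variables can make all 30 clauses true simultaneously.

The formula is UNSAT (unsatisfiable).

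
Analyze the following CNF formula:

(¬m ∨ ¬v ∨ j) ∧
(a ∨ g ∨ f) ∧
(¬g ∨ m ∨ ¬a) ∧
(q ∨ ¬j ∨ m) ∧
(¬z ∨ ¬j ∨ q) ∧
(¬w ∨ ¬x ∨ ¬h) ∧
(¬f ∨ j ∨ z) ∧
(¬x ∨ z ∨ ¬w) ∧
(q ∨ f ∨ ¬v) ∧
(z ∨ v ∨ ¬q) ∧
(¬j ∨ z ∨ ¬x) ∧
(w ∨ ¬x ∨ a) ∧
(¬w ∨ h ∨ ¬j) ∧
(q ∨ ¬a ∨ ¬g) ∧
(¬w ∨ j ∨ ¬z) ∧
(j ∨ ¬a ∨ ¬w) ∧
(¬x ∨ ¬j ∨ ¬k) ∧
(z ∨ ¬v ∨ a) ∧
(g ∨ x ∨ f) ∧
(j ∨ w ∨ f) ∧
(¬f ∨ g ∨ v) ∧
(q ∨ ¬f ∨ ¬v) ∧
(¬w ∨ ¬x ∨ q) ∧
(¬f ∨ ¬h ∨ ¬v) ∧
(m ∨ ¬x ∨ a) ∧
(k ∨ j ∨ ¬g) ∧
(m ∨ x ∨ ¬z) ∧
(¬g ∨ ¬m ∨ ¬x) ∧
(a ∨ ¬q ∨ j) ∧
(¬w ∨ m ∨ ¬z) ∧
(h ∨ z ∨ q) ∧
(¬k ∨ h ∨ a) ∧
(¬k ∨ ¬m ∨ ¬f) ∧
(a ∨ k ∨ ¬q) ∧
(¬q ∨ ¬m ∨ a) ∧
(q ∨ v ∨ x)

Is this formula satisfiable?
Yes

Yes, the formula is satisfiable.

One satisfying assignment is: x=False, m=True, f=False, z=False, k=False, a=True, v=True, g=True, j=True, h=False, w=False, q=True

Verification: With this assignment, all 36 clauses evaluate to true.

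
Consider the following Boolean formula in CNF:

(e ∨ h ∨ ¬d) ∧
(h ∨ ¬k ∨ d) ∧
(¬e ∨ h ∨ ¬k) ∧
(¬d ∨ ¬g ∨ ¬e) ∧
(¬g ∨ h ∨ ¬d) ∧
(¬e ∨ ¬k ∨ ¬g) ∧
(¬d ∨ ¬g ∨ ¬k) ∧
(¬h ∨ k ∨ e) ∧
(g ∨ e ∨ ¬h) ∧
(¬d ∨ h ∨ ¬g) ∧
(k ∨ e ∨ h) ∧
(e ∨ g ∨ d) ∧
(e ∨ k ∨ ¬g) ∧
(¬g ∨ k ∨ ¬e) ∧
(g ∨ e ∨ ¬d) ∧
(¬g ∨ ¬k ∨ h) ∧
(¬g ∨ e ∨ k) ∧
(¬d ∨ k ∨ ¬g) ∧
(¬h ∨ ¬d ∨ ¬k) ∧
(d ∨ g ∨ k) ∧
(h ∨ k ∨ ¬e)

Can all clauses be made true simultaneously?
Yes

Yes, the formula is satisfiable.

One satisfying assignment is: e=True, d=False, k=True, g=False, h=True

Verification: With this assignment, all 21 clauses evaluate to true.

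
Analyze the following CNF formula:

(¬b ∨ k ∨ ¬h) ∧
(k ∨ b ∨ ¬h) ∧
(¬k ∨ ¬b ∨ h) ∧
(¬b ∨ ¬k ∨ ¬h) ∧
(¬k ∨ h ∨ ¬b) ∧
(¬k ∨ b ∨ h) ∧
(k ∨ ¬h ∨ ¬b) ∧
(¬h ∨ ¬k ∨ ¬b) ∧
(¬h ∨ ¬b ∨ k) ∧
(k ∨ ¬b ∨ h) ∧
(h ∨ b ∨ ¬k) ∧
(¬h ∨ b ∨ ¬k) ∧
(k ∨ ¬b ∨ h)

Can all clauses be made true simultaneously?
Yes

Yes, the formula is satisfiable.

One satisfying assignment is: k=False, h=False, b=False

Verification: With this assignment, all 13 clauses evaluate to true.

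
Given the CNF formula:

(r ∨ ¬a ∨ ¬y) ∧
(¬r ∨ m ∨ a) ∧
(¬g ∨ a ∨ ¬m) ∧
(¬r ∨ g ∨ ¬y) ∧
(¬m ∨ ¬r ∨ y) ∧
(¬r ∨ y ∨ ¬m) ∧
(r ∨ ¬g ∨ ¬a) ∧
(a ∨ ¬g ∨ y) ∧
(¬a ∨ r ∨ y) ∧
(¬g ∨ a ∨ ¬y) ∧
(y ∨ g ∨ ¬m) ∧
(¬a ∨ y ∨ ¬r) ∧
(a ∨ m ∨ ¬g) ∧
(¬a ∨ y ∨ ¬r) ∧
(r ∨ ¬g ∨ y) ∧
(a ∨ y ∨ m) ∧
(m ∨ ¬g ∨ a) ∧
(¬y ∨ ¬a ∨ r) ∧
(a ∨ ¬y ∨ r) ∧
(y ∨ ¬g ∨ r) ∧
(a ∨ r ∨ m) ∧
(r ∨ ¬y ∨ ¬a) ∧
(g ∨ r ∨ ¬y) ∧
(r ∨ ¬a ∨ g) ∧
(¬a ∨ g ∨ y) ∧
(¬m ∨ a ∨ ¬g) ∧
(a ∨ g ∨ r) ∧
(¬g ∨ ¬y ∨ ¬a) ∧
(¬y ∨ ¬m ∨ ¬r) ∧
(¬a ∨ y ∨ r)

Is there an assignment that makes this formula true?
No

No, the formula is not satisfiable.

No assignment of truth values to the variables can make all 30 clauses true simultaneously.

The formula is UNSAT (unsatisfiable).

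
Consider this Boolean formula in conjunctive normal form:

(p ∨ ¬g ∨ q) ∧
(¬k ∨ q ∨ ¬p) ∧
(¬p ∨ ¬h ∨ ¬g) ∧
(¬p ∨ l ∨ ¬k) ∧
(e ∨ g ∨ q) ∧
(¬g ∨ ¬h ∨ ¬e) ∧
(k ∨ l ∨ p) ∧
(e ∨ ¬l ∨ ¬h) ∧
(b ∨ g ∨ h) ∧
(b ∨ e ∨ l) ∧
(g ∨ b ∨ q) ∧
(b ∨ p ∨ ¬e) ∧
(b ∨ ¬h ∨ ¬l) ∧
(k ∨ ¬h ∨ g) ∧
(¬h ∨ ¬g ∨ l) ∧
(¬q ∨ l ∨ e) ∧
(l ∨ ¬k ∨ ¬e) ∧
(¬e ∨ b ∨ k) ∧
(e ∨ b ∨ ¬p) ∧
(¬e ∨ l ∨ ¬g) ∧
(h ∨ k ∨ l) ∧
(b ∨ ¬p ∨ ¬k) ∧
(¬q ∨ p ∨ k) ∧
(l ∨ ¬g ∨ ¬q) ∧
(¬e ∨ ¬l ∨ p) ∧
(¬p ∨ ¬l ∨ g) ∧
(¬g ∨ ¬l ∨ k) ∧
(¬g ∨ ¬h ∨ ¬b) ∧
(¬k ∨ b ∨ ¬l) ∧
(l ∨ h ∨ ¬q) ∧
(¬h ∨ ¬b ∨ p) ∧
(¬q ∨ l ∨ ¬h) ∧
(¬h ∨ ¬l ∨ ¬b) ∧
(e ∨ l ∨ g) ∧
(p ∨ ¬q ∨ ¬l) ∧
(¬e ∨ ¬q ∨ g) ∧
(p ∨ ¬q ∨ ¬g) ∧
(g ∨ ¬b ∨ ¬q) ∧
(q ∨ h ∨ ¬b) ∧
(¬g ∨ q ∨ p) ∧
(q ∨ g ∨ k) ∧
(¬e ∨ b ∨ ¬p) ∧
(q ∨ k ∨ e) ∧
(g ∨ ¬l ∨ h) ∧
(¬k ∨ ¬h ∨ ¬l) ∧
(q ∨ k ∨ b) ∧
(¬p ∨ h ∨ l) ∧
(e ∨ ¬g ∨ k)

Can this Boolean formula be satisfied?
Yes

Yes, the formula is satisfiable.

One satisfying assignment is: g=True, l=True, b=True, p=True, h=False, e=True, q=True, k=True

Verification: With this assignment, all 48 clauses evaluate to true.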